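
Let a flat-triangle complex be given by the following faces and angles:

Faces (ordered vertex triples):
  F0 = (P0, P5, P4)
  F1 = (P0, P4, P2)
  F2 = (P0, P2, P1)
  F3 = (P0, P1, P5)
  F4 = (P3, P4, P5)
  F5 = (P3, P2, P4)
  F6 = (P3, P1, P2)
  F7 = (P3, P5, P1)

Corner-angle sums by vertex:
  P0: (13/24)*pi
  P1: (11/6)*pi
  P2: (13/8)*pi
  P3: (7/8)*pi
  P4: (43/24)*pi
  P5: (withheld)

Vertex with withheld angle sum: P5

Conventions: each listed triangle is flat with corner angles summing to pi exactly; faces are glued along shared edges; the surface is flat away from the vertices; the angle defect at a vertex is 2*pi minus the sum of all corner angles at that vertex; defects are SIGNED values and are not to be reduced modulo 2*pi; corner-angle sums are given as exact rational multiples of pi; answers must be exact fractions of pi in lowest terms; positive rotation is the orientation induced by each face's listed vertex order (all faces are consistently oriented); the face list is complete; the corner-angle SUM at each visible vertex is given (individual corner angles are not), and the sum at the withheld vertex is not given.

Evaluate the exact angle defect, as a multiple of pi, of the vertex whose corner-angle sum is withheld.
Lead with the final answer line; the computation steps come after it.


Answer: defect(P5) = (2/3)*pi

V = 6, E = 12, F = 8; chi = V - E + F = 2
Gauss-Bonnet: total defect = 2*pi*chi = 4*pi; visible defects sum to (10/3)*pi


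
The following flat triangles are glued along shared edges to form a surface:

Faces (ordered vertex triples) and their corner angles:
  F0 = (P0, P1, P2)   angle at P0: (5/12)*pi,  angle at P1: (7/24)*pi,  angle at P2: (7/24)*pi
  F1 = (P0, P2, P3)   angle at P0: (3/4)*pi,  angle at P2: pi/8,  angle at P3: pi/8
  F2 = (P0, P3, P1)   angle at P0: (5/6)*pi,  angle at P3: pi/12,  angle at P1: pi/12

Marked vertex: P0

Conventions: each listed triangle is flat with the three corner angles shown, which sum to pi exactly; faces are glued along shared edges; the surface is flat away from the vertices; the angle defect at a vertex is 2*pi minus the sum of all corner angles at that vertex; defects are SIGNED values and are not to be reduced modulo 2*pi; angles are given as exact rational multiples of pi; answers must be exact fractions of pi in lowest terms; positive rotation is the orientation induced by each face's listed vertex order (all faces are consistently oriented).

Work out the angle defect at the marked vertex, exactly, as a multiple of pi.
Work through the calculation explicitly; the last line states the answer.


Sum of corner angles at P0: 2*pi
defect = 2*pi - 2*pi

Answer: defect(P0) = 0


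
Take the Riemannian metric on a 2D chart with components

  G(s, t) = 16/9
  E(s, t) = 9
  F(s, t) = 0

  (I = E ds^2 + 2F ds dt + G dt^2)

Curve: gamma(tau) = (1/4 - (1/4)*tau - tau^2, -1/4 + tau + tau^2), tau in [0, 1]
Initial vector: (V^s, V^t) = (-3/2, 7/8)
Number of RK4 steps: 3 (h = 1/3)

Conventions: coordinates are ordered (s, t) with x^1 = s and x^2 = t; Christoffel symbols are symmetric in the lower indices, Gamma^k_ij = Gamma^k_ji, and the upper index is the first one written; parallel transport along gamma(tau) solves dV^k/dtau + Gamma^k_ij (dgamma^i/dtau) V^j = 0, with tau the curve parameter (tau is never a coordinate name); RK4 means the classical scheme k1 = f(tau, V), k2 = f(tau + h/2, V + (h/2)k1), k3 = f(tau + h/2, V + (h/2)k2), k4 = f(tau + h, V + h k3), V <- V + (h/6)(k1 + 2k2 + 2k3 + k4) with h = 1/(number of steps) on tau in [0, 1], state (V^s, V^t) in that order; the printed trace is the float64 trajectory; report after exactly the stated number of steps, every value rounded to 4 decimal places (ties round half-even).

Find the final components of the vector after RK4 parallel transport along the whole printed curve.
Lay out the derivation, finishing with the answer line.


gamma'(tau) = (-1/4 - 2*tau, 1 + 2*tau); f(tau, V)^k = -Gamma^k_ij(gamma(tau)) gamma'^i(tau) V^j; h = 1/3; intermediate values shown to 6 dp
curve data and Christoffel symbols at the stage parameters:
  tau = 0.000000: gamma = (0.250000, -0.250000), gamma' = (-0.250000, 1.000000); Gamma_sss = 0.000000, Gamma_sst = 0.000000, Gamma_stt = 0.000000, Gamma_tss = 0.000000, Gamma_tst = 0.000000, Gamma_ttt = 0.000000
  tau = 0.166667: gamma = (0.180556, -0.055556), gamma' = (-0.583333, 1.333333); Gamma_sss = 0.000000, Gamma_sst = 0.000000, Gamma_stt = 0.000000, Gamma_tss = 0.000000, Gamma_tst = 0.000000, Gamma_ttt = 0.000000
  tau = 0.333333: gamma = (0.055556, 0.194444), gamma' = (-0.916667, 1.666667); Gamma_sss = 0.000000, Gamma_sst = 0.000000, Gamma_stt = 0.000000, Gamma_tss = 0.000000, Gamma_tst = 0.000000, Gamma_ttt = 0.000000
  tau = 0.500000: gamma = (-0.125000, 0.500000), gamma' = (-1.250000, 2.000000); Gamma_sss = 0.000000, Gamma_sst = 0.000000, Gamma_stt = 0.000000, Gamma_tss = 0.000000, Gamma_tst = 0.000000, Gamma_ttt = 0.000000
  tau = 0.666667: gamma = (-0.361111, 0.861111), gamma' = (-1.583333, 2.333333); Gamma_sss = 0.000000, Gamma_sst = 0.000000, Gamma_stt = 0.000000, Gamma_tss = 0.000000, Gamma_tst = 0.000000, Gamma_ttt = 0.000000
  tau = 0.833333: gamma = (-0.652778, 1.277778), gamma' = (-1.916667, 2.666667); Gamma_sss = 0.000000, Gamma_sst = 0.000000, Gamma_stt = 0.000000, Gamma_tss = 0.000000, Gamma_tst = 0.000000, Gamma_ttt = 0.000000
  tau = 1.000000: gamma = (-1.000000, 1.750000), gamma' = (-2.250000, 3.000000); Gamma_sss = 0.000000, Gamma_sst = 0.000000, Gamma_stt = 0.000000, Gamma_tss = 0.000000, Gamma_tst = 0.000000, Gamma_ttt = 0.000000
step 0: V^s = -1.5000, V^t = 0.8750
step 1: k1 = (0.000000, 0.000000), k2 = (0.000000, 0.000000), k3 = (0.000000, 0.000000), k4 = (0.000000, 0.000000); V <- V + (h/6)(k1 + 2k2 + 2k3 + k4): V^s = -1.5000, V^t = 0.8750
step 2: k1 = (0.000000, 0.000000), k2 = (0.000000, 0.000000), k3 = (0.000000, 0.000000), k4 = (0.000000, 0.000000); V <- V + (h/6)(k1 + 2k2 + 2k3 + k4): V^s = -1.5000, V^t = 0.8750
step 3: k1 = (0.000000, 0.000000), k2 = (0.000000, 0.000000), k3 = (0.000000, 0.000000), k4 = (0.000000, 0.000000); V <- V + (h/6)(k1 + 2k2 + 2k3 + k4): V^s = -1.5000, V^t = 0.8750

Answer: V^s = -1.5000, V^t = 0.8750


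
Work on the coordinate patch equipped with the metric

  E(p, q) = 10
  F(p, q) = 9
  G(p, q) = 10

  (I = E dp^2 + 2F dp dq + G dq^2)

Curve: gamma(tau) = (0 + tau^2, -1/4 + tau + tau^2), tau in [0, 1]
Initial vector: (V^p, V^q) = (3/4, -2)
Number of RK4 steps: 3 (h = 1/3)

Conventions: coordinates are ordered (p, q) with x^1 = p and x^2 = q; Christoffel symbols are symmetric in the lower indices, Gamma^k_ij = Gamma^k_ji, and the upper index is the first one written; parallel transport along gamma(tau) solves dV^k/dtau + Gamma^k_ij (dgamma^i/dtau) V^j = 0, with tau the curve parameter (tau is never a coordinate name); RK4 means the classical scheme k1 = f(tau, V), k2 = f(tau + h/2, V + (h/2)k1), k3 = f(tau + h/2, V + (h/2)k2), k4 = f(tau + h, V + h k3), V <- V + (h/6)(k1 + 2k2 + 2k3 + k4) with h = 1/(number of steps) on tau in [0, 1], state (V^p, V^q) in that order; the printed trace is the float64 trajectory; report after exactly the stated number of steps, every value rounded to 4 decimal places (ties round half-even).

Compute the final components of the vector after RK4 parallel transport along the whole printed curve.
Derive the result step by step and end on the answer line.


gamma'(tau) = (2*tau, 1 + 2*tau); f(tau, V)^k = -Gamma^k_ij(gamma(tau)) gamma'^i(tau) V^j; h = 1/3; intermediate values shown to 6 dp
curve data and Christoffel symbols at the stage parameters:
  tau = 0.000000: gamma = (0.000000, -0.250000), gamma' = (0.000000, 1.000000); Gamma_ppp = 0.000000, Gamma_ppq = 0.000000, Gamma_pqq = 0.000000, Gamma_qpp = 0.000000, Gamma_qpq = 0.000000, Gamma_qqq = 0.000000
  tau = 0.166667: gamma = (0.027778, -0.055556), gamma' = (0.333333, 1.333333); Gamma_ppp = 0.000000, Gamma_ppq = 0.000000, Gamma_pqq = 0.000000, Gamma_qpp = 0.000000, Gamma_qpq = 0.000000, Gamma_qqq = 0.000000
  tau = 0.333333: gamma = (0.111111, 0.194444), gamma' = (0.666667, 1.666667); Gamma_ppp = 0.000000, Gamma_ppq = 0.000000, Gamma_pqq = 0.000000, Gamma_qpp = 0.000000, Gamma_qpq = 0.000000, Gamma_qqq = 0.000000
  tau = 0.500000: gamma = (0.250000, 0.500000), gamma' = (1.000000, 2.000000); Gamma_ppp = 0.000000, Gamma_ppq = 0.000000, Gamma_pqq = 0.000000, Gamma_qpp = 0.000000, Gamma_qpq = 0.000000, Gamma_qqq = 0.000000
  tau = 0.666667: gamma = (0.444444, 0.861111), gamma' = (1.333333, 2.333333); Gamma_ppp = 0.000000, Gamma_ppq = 0.000000, Gamma_pqq = 0.000000, Gamma_qpp = 0.000000, Gamma_qpq = 0.000000, Gamma_qqq = 0.000000
  tau = 0.833333: gamma = (0.694444, 1.277778), gamma' = (1.666667, 2.666667); Gamma_ppp = 0.000000, Gamma_ppq = 0.000000, Gamma_pqq = 0.000000, Gamma_qpp = 0.000000, Gamma_qpq = 0.000000, Gamma_qqq = 0.000000
  tau = 1.000000: gamma = (1.000000, 1.750000), gamma' = (2.000000, 3.000000); Gamma_ppp = 0.000000, Gamma_ppq = 0.000000, Gamma_pqq = 0.000000, Gamma_qpp = 0.000000, Gamma_qpq = 0.000000, Gamma_qqq = 0.000000
step 0: V^p = 0.7500, V^q = -2.0000
step 1: k1 = (0.000000, 0.000000), k2 = (0.000000, 0.000000), k3 = (0.000000, 0.000000), k4 = (0.000000, 0.000000); V <- V + (h/6)(k1 + 2k2 + 2k3 + k4): V^p = 0.7500, V^q = -2.0000
step 2: k1 = (0.000000, 0.000000), k2 = (0.000000, 0.000000), k3 = (0.000000, 0.000000), k4 = (0.000000, 0.000000); V <- V + (h/6)(k1 + 2k2 + 2k3 + k4): V^p = 0.7500, V^q = -2.0000
step 3: k1 = (0.000000, 0.000000), k2 = (0.000000, 0.000000), k3 = (0.000000, 0.000000), k4 = (0.000000, 0.000000); V <- V + (h/6)(k1 + 2k2 + 2k3 + k4): V^p = 0.7500, V^q = -2.0000

Answer: V^p = 0.7500, V^q = -2.0000


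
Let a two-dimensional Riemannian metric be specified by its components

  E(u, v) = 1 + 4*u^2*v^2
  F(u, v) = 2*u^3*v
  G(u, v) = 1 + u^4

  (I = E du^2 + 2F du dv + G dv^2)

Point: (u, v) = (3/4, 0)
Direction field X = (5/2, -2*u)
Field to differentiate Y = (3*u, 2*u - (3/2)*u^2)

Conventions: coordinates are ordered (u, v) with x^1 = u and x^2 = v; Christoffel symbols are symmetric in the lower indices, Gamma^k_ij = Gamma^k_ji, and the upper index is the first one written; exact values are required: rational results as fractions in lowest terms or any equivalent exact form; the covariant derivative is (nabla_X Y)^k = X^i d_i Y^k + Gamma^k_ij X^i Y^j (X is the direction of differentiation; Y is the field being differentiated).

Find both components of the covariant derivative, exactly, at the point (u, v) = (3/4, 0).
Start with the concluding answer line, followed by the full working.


Answer: (nabla_X Y)^u = 15/2, (nabla_X Y)^v = -2341/1348

E = 1, F = 0, G = 337/256 at the point
E_u = 0, E_v = 0, F_u = 0, F_v = 27/32, G_u = 27/16, G_v = 0
EG - F^2 = 337/256;  g^inv = (256/337) * [[337/256, 0], [0, 1]]
first-kind symbols [ij,l] = (1/2)(d_i g_jl + d_j g_il - d_l g_ij): [uu,u] = E_u/2 = 0, [uu,v] = F_u - E_v/2 = 0, [uv,u] = E_v/2 = 0, [uv,v] = G_u/2 = 27/32, [vv,u] = F_v - G_u/2 = 0, [vv,v] = G_v/2 = 0
Gamma^u_ij = (G*[ij,u] - F*[ij,v])/(EG - F^2), Gamma^v_ij = (E*[ij,v] - F*[ij,u])/(EG - F^2)
Gamma_uuu = 0, Gamma_uuv = 0, Gamma_uvv = 0, Gamma_vuu = 0, Gamma_vuv = 216/337, Gamma_vvv = 0
X = (5/2, -3/2), Y = (9/4, 21/32) at the point


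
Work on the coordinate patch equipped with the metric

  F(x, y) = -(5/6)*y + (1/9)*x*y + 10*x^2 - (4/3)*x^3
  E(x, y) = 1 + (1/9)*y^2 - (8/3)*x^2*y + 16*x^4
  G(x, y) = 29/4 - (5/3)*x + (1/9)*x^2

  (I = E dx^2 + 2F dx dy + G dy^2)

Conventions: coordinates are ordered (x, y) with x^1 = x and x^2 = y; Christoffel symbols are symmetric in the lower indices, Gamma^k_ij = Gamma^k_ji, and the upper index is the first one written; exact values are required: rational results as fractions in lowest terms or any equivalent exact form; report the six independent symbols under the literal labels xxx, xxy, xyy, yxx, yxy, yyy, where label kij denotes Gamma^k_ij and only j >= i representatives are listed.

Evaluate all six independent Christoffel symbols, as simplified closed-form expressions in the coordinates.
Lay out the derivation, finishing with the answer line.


E = 1 + (1/9)*y^2 - (8/3)*x^2*y + 16*x^4; F = -(5/6)*y + (1/9)*x*y + 10*x^2 - (4/3)*x^3; G = 29/4 - (5/3)*x + (1/9)*x^2
Gamma^k_ij = (1/2) g^{kl} (d_i g_jl + d_j g_il - d_l g_ij), with g^inv = (1/(EG-F^2)) [[G, -F], [-F, E]]
first partials: E_x = -(16/3)*x*y + 64*x^3, E_y = (2/9)*y - (8/3)*x^2, F_x = (1/9)*y + 20*x - 4*x^2, F_y = -5/6 + (1/9)*x, G_x = -5/3 + (2/9)*x, G_y = 0
D = EG - F^2 = 29/4 - (5/3)*x + (1/9)*y^2 + (1/9)*x^2 - (8/3)*x^2*y + 16*x^4
expanded: Gamma^x_xx = (G E_x - 2F F_x + F E_y)/(2D), Gamma^x_xy = (G E_y - F G_x)/(2D), Gamma^x_yy = (2G F_y - G G_x - F G_y)/(2D), Gamma^y_xx = (2E F_x - E E_y - F E_x)/(2D), Gamma^y_xy = (E G_x - F E_y)/(2D), Gamma^y_yy = (E G_y - 2F F_y + F G_x)/(2D); substitute and cancel common factors

Answer: Gamma_xxx = (1152*x^3 - 96*x*y)/(576*x^4 - 96*x^2*y + 4*x^2 - 60*x + 4*y^2 + 261), Gamma_xxy = (-48*x^2 + 4*y)/(576*x^4 - 96*x^2*y + 4*x^2 - 60*x + 4*y^2 + 261), Gamma_xyy = 0, Gamma_yxx = (-96*x^2 + 720*x)/(576*x^4 - 96*x^2*y + 4*x^2 - 60*x + 4*y^2 + 261), Gamma_yxy = (4*x - 30)/(576*x^4 - 96*x^2*y + 4*x^2 - 60*x + 4*y^2 + 261), Gamma_yyy = 0


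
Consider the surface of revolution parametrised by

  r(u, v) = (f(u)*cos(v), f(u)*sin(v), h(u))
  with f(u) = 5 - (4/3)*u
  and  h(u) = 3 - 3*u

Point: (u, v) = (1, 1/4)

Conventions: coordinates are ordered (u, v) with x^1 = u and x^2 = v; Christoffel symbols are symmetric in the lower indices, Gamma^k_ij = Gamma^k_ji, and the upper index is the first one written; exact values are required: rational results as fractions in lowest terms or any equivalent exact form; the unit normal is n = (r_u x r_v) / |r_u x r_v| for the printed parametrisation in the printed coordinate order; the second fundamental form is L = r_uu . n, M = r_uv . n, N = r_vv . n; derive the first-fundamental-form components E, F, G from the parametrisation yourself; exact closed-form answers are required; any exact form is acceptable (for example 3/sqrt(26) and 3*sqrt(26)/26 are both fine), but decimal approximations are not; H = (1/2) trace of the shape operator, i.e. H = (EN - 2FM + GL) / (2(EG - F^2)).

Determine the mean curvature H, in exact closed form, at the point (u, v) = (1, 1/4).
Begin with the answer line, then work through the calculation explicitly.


Answer: H = -27*sqrt(97)/2134

f = 11/3, f' = -4/3, f'' = 0, h' = -3, h'' = 0
E = 97/9, F = 0, G = 121/9; answer radicand W^2 = 97/9
unnormalised second-form numerators: l = 0, m = 0, n = -11; L = l/sqrt(97/9), and similarly M = m/sqrt(W^2), N = n/sqrt(W^2)
H = (E*n - 2*F*m + G*l) / (2*(EG - F^2)*sqrt(W^2)); E*n - 2*F*m + G*l = -1067/9, EG - F^2 = 11737/81, so H = (-9/22)/sqrt(97/9)


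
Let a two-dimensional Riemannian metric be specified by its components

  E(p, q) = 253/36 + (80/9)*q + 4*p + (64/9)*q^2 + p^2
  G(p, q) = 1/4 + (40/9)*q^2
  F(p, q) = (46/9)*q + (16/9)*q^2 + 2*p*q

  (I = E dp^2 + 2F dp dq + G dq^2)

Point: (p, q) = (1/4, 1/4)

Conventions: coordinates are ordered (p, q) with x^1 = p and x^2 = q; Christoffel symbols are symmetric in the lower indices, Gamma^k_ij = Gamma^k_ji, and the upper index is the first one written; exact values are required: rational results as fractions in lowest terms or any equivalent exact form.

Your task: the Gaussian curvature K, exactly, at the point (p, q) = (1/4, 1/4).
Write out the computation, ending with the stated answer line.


E = 1549/144, F = 109/72, G = 19/36, EG - F^2 = 325/96 at the point
E_p = 9/2, E_q = 112/9, F_p = 1/2, F_q = 13/2, G_p = 0, G_q = 20/9
E_qq = 128/9, F_pq = 2, G_pp = 0
By Brioschi, K is (det M1 - det M2) divided by (EG - F^2) squared.
M1 = [[-E_qq/2 + F_pq - G_pp/2, E_p/2, F_p - E_q/2], [F_q - G_p/2, E, F], [G_q/2, F, G]] = [[-46/9, 9/4, -103/18], [13/2, 1549/144, 109/72], [10/9, 109/72, 19/36]]; det M1 = -26689/2916
M2 = [[0, E_q/2, G_p/2], [E_q/2, E, F], [G_p/2, F, G]] = [[0, 56/9, 0], [56/9, 1549/144, 109/72], [0, 109/72, 19/36]]; det M2 = -14896/729
det M1 - det M2 = 3655/324; K = 3655/324 / (325/96)^2 = 187136/190125

Answer: K = 187136/190125


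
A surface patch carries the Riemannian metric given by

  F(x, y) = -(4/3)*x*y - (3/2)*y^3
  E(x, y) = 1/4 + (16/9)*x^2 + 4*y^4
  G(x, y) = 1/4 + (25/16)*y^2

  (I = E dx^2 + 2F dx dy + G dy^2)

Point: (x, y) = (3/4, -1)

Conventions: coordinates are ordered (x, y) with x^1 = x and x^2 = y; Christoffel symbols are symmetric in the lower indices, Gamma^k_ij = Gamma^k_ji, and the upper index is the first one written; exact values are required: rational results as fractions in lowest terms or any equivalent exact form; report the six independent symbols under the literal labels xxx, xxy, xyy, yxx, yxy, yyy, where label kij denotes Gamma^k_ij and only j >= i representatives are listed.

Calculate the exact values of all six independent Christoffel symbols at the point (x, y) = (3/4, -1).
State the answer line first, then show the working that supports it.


Answer: Gamma_xxx = -4016/627, Gamma_xxy = -928/209, Gamma_xyy = -388/209, Gamma_yxx = 8768/627, Gamma_yxy = 1280/209, Gamma_yyy = 355/209

E = 21/4, F = 5/2, G = 29/16 at the point
E_x = 8/3, E_y = -16, F_x = 4/3, F_y = -11/2, G_x = 0, G_y = -25/8
EG - F^2 = 209/64;  g^inv = (64/209) * [[29/16, -5/2], [-5/2, 21/4]]
first-kind symbols [ij,l] = (1/2)(d_i g_jl + d_j g_il - d_l g_ij): [xx,x] = E_x/2 = 4/3, [xx,y] = F_x - E_y/2 = 28/3, [xy,x] = E_y/2 = -8, [xy,y] = G_x/2 = 0, [yy,x] = F_y - G_x/2 = -11/2, [yy,y] = G_y/2 = -25/16
Gamma^x_ij = (G*[ij,x] - F*[ij,y])/(EG - F^2), Gamma^y_ij = (E*[ij,y] - F*[ij,x])/(EG - F^2)


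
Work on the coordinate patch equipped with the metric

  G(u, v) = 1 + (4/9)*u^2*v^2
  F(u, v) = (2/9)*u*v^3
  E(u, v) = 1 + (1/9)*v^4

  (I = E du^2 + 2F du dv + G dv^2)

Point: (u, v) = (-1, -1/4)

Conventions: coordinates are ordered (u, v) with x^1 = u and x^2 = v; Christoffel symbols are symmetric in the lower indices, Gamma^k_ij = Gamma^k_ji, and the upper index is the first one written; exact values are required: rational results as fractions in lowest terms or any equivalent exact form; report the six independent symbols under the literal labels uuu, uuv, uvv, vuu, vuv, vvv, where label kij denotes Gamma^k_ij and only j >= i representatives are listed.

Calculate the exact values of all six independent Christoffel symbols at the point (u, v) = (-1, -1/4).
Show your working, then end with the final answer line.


E = 2305/2304, F = 1/288, G = 37/36 at the point
E_u = 0, E_v = -1/144, F_u = -1/288, F_v = -1/24, G_u = -1/18, G_v = -2/9
EG - F^2 = 2369/2304;  g^inv = (2304/2369) * [[37/36, -1/288], [-1/288, 2305/2304]]
first-kind symbols [ij,l] = (1/2)(d_i g_jl + d_j g_il - d_l g_ij): [uu,u] = E_u/2 = 0, [uu,v] = F_u - E_v/2 = 0, [uv,u] = E_v/2 = -1/288, [uv,v] = G_u/2 = -1/36, [vv,u] = F_v - G_u/2 = -1/72, [vv,v] = G_v/2 = -1/9
Gamma^u_ij = (G*[ij,u] - F*[ij,v])/(EG - F^2), Gamma^v_ij = (E*[ij,v] - F*[ij,u])/(EG - F^2)

Answer: Gamma_uuu = 0, Gamma_uuv = -8/2369, Gamma_uvv = -32/2369, Gamma_vuu = 0, Gamma_vuv = -64/2369, Gamma_vvv = -256/2369


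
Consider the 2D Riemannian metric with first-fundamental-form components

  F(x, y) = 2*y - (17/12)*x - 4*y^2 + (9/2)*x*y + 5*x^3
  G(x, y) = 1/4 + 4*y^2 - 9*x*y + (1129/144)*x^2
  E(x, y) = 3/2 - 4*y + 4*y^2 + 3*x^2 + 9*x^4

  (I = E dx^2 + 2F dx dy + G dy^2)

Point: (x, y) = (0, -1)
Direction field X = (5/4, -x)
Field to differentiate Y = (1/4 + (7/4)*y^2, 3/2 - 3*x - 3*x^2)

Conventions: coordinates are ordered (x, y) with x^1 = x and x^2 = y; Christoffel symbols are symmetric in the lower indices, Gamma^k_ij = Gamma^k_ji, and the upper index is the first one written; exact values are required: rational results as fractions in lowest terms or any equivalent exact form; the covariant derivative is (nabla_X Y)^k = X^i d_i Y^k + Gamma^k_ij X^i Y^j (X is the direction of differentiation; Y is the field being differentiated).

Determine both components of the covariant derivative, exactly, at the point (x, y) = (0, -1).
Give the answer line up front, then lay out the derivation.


Answer: (nabla_X Y)^x = 13/14, (nabla_X Y)^y = -17/42

E = 19/2, F = -6, G = 17/4 at the point
E_x = 0, E_y = -12, F_x = -71/12, F_y = 10, G_x = 9, G_y = -8
EG - F^2 = 35/8;  g^inv = (8/35) * [[17/4, 6], [6, 19/2]]
first-kind symbols [ij,l] = (1/2)(d_i g_jl + d_j g_il - d_l g_ij): [xx,x] = E_x/2 = 0, [xx,y] = F_x - E_y/2 = 1/12, [xy,x] = E_y/2 = -6, [xy,y] = G_x/2 = 9/2, [yy,x] = F_y - G_x/2 = 11/2, [yy,y] = G_y/2 = -4
Gamma^x_ij = (G*[ij,x] - F*[ij,y])/(EG - F^2), Gamma^y_ij = (E*[ij,y] - F*[ij,x])/(EG - F^2)
Gamma_xxx = 4/35, Gamma_xxy = 12/35, Gamma_xyy = -1/7, Gamma_yxx = 19/105, Gamma_yxy = 54/35, Gamma_yyy = -8/7
X = (5/4, 0), Y = (2, 3/2) at the point


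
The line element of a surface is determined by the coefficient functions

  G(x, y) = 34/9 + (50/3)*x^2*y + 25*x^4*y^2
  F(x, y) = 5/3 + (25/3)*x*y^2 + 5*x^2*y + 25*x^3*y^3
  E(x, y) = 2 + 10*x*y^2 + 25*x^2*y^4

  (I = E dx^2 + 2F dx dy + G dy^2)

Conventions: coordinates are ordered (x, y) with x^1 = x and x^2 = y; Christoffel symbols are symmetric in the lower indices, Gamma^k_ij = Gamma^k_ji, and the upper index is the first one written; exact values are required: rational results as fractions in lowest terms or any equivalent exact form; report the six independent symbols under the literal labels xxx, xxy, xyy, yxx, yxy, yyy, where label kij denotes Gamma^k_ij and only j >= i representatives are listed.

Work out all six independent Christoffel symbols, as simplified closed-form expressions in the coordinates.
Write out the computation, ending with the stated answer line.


E = 2 + 10*x*y^2 + 25*x^2*y^4; F = 5/3 + (25/3)*x*y^2 + 5*x^2*y + 25*x^3*y^3; G = 34/9 + (50/3)*x^2*y + 25*x^4*y^2
Gamma^k_ij = (1/2) g^{kl} (d_i g_jl + d_j g_il - d_l g_ij), with g^inv = (1/(EG-F^2)) [[G, -F], [-F, E]]
first partials: E_x = 10*y^2 + 50*x*y^4, E_y = 20*x*y + 100*x^2*y^3, F_x = (25/3)*y^2 + 10*x*y + 75*x^2*y^3, F_y = (50/3)*x*y + 5*x^2 + 75*x^3*y^2, G_x = (100/3)*x*y + 100*x^3*y^2, G_y = (50/3)*x^2 + 50*x^4*y
D = EG - F^2 = 43/9 + 10*x*y^2 + (50/3)*x^2*y + 25*x^2*y^4 + 25*x^4*y^2
expanded: Gamma^x_xx = (G E_x - 2F F_x + F E_y)/(2D), Gamma^x_xy = (G E_y - F G_x)/(2D), Gamma^x_yy = (2G F_y - G G_x - F G_y)/(2D), Gamma^y_xx = (2E F_x - E E_y - F E_x)/(2D), Gamma^y_xy = (E G_x - F E_y)/(2D), Gamma^y_yy = (E G_y - 2F F_y + F G_x)/(2D); substitute and cancel common factors

Answer: Gamma_xxx = (225*x*y^4 + 45*y^2)/(225*x^4*y^2 + 225*x^2*y^4 + 150*x^2*y + 90*x*y^2 + 43), Gamma_xxy = (450*x^2*y^3 + 90*x*y)/(225*x^4*y^2 + 225*x^2*y^4 + 150*x^2*y + 90*x*y^2 + 43), Gamma_xyy = (225*x^3*y^2 + 45*x^2)/(225*x^4*y^2 + 225*x^2*y^4 + 150*x^2*y + 90*x*y^2 + 43), Gamma_yxx = (225*x^2*y^3 + 75*y^2)/(225*x^4*y^2 + 225*x^2*y^4 + 150*x^2*y + 90*x*y^2 + 43), Gamma_yxy = (450*x^3*y^2 + 150*x*y)/(225*x^4*y^2 + 225*x^2*y^4 + 150*x^2*y + 90*x*y^2 + 43), Gamma_yyy = (225*x^4*y + 75*x^2)/(225*x^4*y^2 + 225*x^2*y^4 + 150*x^2*y + 90*x*y^2 + 43)


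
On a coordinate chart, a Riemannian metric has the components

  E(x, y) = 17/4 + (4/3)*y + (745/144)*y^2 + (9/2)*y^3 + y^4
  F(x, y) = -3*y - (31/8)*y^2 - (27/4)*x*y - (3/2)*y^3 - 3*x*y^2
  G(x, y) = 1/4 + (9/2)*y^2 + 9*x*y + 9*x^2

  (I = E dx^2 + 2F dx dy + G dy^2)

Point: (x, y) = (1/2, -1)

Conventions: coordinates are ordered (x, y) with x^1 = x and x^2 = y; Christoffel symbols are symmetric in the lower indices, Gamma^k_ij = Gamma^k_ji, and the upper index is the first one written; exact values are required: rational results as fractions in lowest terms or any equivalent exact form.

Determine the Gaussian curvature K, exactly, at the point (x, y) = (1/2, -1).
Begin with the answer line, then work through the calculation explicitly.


Answer: K = -58419/453005

E = 661/144, F = 5/2, G = 5/2, EG - F^2 = 1505/288 at the point
E_x = 0, E_y = 35/72, F_x = 15/4, F_y = -1/8, G_x = 0, G_y = -9/2
E_yy = -335/72, F_xy = -3/4, G_xx = 18
Apply the Brioschi formula K = (det M1 - det M2)/(EG - F^2)^2 over the derivative matrices of E, F, G.
M1 = [[-E_yy/2 + F_xy - G_xx/2, E_x/2, F_x - E_y/2], [F_y - G_x/2, E, F], [G_y/2, F, G]] = [[-1069/144, 0, 505/144], [-1/8, 661/144, 5/2], [-9/4, 5/2, 5/2]]; det M1 = -304345/82944
M2 = [[0, E_y/2, G_x/2], [E_y/2, E, F], [G_x/2, F, G]] = [[0, 35/144, 0], [35/144, 661/144, 5/2], [0, 5/2, 5/2]]; det M2 = -6125/41472
det M1 - det M2 = -32455/9216; K = -32455/9216 / (1505/288)^2 = -58419/453005


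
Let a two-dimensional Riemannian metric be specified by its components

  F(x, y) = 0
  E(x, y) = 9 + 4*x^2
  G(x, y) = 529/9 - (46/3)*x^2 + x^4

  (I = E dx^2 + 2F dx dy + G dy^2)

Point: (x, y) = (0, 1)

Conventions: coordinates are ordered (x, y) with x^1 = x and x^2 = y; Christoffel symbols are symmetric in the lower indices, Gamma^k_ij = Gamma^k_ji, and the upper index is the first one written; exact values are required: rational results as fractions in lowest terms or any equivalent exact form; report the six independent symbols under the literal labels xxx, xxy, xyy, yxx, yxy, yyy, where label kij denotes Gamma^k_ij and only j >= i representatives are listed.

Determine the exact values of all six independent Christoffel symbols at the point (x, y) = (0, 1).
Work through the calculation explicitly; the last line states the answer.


E = 9, F = 0, G = 529/9 at the point
E_x = 0, E_y = 0, F_x = 0, F_y = 0, G_x = 0, G_y = 0
EG - F^2 = 529;  g^inv = (1/529) * [[529/9, 0], [0, 9]]
first-kind symbols [ij,l] = (1/2)(d_i g_jl + d_j g_il - d_l g_ij): [xx,x] = E_x/2 = 0, [xx,y] = F_x - E_y/2 = 0, [xy,x] = E_y/2 = 0, [xy,y] = G_x/2 = 0, [yy,x] = F_y - G_x/2 = 0, [yy,y] = G_y/2 = 0
Gamma^x_ij = (G*[ij,x] - F*[ij,y])/(EG - F^2), Gamma^y_ij = (E*[ij,y] - F*[ij,x])/(EG - F^2)

Answer: Gamma_xxx = 0, Gamma_xxy = 0, Gamma_xyy = 0, Gamma_yxx = 0, Gamma_yxy = 0, Gamma_yyy = 0


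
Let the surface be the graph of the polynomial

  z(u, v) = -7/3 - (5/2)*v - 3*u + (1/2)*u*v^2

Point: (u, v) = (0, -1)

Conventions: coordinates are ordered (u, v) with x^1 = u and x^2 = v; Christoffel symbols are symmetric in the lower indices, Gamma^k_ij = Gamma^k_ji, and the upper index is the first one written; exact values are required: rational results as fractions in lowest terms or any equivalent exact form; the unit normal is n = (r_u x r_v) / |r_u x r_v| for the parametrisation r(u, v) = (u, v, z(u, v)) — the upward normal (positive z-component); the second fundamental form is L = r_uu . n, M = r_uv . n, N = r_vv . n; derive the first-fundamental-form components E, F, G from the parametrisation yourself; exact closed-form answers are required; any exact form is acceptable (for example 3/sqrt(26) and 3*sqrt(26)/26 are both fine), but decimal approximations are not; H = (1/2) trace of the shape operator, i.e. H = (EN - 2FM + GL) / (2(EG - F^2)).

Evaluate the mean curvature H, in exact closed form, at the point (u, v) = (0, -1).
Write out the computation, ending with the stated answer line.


z_u = -5/2, z_v = -5/2, z_uu = 0, z_uv = -1, z_vv = 0
E = 29/4, F = 25/4, G = 29/4; answer radicand W^2 = 27/2
unnormalised second-form numerators: l = 0, m = -1, n = 0; L = l/sqrt(27/2), and similarly M = m/sqrt(W^2), N = n/sqrt(W^2)
H = (E*n - 2*F*m + G*l) / (2*(EG - F^2)*sqrt(W^2)); E*n - 2*F*m + G*l = 25/2, EG - F^2 = 27/2, so H = (25/54)/sqrt(27/2)

Answer: H = 25*sqrt(6)/486


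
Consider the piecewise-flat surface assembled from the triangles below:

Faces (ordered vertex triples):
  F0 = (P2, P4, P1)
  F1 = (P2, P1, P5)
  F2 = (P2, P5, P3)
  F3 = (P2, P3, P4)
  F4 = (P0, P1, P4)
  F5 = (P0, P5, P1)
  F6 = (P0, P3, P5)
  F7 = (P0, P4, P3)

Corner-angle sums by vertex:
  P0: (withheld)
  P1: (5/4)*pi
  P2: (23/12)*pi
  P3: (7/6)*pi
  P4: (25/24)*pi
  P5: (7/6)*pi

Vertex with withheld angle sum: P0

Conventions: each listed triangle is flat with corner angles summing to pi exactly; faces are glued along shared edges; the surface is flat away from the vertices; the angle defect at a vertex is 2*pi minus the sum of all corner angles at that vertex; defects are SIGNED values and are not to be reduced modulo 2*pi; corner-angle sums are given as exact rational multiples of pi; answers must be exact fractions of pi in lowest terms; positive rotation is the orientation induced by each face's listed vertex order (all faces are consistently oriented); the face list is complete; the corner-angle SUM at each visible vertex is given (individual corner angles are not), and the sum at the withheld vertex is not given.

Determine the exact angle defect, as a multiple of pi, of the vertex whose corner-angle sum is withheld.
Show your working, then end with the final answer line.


V = 6, E = 12, F = 8; chi = V - E + F = 2
Gauss-Bonnet: total defect = 2*pi*chi = 4*pi; visible defects sum to (83/24)*pi

Answer: defect(P0) = (13/24)*pi


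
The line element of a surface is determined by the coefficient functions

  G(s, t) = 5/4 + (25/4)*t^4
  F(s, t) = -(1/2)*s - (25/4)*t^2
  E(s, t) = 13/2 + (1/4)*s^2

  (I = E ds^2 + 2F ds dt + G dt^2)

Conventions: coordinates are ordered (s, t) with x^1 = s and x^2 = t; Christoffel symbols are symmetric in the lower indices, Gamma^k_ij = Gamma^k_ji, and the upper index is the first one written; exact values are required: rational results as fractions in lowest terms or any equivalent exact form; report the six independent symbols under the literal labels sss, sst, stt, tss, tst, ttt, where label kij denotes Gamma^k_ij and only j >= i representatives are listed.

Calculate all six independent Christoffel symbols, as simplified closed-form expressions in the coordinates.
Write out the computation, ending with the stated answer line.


E = 13/2 + (1/4)*s^2; F = -(1/2)*s - (25/4)*t^2; G = 5/4 + (25/4)*t^4
Gamma^k_ij = (1/2) g^{kl} (d_i g_jl + d_j g_il - d_l g_ij), with g^inv = (1/(EG-F^2)) [[G, -F], [-F, E]]
first partials: E_s = (1/2)*s, E_t = 0, F_s = -1/2, F_t = -(25/2)*t, G_s = 0, G_t = 25*t^3
D = EG - F^2 = 65/8 + (1/16)*s^2 - (25/4)*s*t^2 + (25/16)*t^4 + (25/16)*s^2*t^4
expanded: Gamma^s_ss = (G E_s - 2F F_s + F E_t)/(2D), Gamma^s_st = (G E_t - F G_s)/(2D), Gamma^s_tt = (2G F_t - G G_s - F G_t)/(2D), Gamma^t_ss = (2E F_s - E E_t - F E_s)/(2D), Gamma^t_st = (E G_s - F E_t)/(2D), Gamma^t_tt = (E G_t - 2F F_t + F G_s)/(2D); substitute and cancel common factors

Answer: Gamma_sss = (25*s*t^4 + s - 50*t^2)/(25*s^2*t^4 + s^2 - 100*s*t^2 + 25*t^4 + 130), Gamma_sst = 0, Gamma_stt = (100*s*t^3 - 250*t)/(25*s^2*t^4 + s^2 - 100*s*t^2 + 25*t^4 + 130), Gamma_tss = (25*s*t^2 - 52)/(25*s^2*t^4 + s^2 - 100*s*t^2 + 25*t^4 + 130), Gamma_tst = 0, Gamma_ttt = (50*s^2*t^3 - 100*s*t + 50*t^3)/(25*s^2*t^4 + s^2 - 100*s*t^2 + 25*t^4 + 130)


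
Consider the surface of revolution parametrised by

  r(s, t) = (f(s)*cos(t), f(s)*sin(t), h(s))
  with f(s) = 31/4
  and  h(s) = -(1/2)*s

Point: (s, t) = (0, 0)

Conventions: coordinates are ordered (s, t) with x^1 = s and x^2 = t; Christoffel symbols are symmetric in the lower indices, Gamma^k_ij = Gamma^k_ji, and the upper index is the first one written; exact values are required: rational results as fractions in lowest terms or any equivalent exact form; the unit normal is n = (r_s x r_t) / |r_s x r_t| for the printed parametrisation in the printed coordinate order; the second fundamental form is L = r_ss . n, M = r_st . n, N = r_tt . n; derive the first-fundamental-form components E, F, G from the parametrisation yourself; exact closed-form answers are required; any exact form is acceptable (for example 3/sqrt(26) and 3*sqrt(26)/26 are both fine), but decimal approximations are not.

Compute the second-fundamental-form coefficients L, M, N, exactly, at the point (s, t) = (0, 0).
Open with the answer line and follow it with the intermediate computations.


Answer: L = 0, M = 0, N = -31/4

f = 31/4, f' = 0, f'' = 0, h' = -1/2, h'' = 0
E = 1/4, F = 0, G = 961/16; answer radicand W^2 = 1/4
unnormalised second-form numerators: l = 0, m = 0, n = -31/8; L = l/sqrt(1/4), and similarly M = m/sqrt(W^2), N = n/sqrt(W^2)


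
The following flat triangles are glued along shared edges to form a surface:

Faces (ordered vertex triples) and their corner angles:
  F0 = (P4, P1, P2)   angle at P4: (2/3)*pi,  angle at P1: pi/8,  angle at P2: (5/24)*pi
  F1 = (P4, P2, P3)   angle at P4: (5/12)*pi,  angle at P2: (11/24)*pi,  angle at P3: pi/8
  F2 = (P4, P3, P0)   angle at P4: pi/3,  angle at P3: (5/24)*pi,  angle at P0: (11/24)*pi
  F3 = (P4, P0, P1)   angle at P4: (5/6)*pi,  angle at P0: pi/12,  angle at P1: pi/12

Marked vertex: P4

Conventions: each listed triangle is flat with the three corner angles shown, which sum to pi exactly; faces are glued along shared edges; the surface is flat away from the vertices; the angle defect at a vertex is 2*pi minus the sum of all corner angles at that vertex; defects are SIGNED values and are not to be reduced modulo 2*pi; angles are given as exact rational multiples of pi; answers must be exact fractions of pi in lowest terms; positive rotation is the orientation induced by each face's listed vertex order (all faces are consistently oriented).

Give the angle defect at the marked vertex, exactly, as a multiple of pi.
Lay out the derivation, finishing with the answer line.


Sum of corner angles at P4: (9/4)*pi
defect = 2*pi - (9/4)*pi

Answer: defect(P4) = -pi/4


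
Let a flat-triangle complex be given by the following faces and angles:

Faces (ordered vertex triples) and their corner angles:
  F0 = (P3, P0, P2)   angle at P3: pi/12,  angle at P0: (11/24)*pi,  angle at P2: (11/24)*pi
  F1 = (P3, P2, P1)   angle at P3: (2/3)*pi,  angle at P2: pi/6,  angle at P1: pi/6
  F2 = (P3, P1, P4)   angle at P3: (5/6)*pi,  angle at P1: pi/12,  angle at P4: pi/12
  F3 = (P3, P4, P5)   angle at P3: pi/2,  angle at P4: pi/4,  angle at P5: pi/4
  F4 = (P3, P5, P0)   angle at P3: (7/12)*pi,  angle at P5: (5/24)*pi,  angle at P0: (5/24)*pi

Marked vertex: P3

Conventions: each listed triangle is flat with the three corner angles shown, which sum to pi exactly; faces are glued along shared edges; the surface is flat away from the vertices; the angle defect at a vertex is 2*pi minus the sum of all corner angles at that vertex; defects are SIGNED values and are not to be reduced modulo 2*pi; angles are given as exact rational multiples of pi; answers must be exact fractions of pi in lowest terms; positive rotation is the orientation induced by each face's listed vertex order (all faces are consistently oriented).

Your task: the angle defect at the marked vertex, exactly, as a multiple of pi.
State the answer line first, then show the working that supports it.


Answer: defect(P3) = (-2/3)*pi

Sum of corner angles at P3: (8/3)*pi
defect = 2*pi - (8/3)*pi


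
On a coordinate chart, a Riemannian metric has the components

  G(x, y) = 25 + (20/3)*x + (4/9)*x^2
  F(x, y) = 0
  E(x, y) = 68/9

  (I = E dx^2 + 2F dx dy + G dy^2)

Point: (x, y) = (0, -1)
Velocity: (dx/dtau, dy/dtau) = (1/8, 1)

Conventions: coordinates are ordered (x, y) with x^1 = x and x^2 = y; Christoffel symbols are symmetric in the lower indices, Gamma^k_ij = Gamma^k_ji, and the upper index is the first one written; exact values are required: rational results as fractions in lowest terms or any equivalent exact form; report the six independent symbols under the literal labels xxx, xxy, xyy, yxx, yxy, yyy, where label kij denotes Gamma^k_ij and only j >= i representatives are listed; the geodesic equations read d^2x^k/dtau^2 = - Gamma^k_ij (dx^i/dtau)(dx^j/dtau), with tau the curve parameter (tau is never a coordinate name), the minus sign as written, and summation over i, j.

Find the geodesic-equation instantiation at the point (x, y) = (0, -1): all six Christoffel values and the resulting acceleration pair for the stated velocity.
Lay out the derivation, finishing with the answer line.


E = 68/9, F = 0, G = 25 at the point
E_x = 0, E_y = 0, F_x = 0, F_y = 0, G_x = 20/3, G_y = 0
EG - F^2 = 1700/9;  g^inv = (9/1700) * [[25, 0], [0, 68/9]]
first-kind symbols [ij,l] = (1/2)(d_i g_jl + d_j g_il - d_l g_ij): [xx,x] = E_x/2 = 0, [xx,y] = F_x - E_y/2 = 0, [xy,x] = E_y/2 = 0, [xy,y] = G_x/2 = 10/3, [yy,x] = F_y - G_x/2 = -10/3, [yy,y] = G_y/2 = 0
Gamma^x_ij = (G*[ij,x] - F*[ij,y])/(EG - F^2), Gamma^y_ij = (E*[ij,y] - F*[ij,x])/(EG - F^2)
Gamma_xxx = 0, Gamma_xxy = 0, Gamma_xyy = -15/34, Gamma_yxx = 0, Gamma_yxy = 2/15, Gamma_yyy = 0
d^2x/dtau^2 = -(Gamma_xxx*(1/8)^2 + 2*Gamma_xxy*(1/8)*(1) + Gamma_xyy*(1)^2) = 15/34
d^2y/dtau^2 = -(Gamma_yxx*(1/8)^2 + 2*Gamma_yxy*(1/8)*(1) + Gamma_yyy*(1)^2) = -1/30

Answer: Gamma_xxx = 0, Gamma_xxy = 0, Gamma_xyy = -15/34, Gamma_yxx = 0, Gamma_yxy = 2/15, Gamma_yyy = 0; accelerations (d^2x/dtau^2, d^2y/dtau^2) = (15/34, -1/30)


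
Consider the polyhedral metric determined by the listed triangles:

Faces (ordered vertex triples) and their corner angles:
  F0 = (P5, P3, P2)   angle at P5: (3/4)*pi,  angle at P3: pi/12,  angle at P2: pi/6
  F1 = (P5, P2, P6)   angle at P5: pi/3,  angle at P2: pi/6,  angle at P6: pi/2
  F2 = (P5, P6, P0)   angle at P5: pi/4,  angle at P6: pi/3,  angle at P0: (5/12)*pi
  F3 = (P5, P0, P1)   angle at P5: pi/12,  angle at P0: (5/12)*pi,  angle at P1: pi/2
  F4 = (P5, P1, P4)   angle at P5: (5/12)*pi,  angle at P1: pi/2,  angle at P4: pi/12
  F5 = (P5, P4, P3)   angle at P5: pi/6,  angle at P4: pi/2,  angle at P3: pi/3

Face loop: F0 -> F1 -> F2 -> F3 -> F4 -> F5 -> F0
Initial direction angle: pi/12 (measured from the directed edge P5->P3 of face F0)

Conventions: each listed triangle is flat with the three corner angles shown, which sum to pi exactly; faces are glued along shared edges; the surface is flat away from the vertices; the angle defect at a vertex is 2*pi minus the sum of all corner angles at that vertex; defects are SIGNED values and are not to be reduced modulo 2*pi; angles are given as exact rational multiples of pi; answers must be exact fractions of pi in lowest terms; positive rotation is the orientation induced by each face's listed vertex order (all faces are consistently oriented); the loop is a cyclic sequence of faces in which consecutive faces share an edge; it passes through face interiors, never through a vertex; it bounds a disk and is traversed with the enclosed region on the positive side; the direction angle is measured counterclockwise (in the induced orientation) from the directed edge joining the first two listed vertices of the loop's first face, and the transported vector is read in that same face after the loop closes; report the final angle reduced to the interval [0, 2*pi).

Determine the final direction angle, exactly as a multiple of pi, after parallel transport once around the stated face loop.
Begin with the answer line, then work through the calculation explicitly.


Answer: final direction angle = pi/12

enclosed vertex P5: corner angles sum to 2*pi, defect = 2*pi - 2*pi = 0
transport around the loop rotates by the sum of enclosed defects; add to the initial angle mod 2*pi
final angle = pi/12 + 0 = pi/12 (mod 2*pi)


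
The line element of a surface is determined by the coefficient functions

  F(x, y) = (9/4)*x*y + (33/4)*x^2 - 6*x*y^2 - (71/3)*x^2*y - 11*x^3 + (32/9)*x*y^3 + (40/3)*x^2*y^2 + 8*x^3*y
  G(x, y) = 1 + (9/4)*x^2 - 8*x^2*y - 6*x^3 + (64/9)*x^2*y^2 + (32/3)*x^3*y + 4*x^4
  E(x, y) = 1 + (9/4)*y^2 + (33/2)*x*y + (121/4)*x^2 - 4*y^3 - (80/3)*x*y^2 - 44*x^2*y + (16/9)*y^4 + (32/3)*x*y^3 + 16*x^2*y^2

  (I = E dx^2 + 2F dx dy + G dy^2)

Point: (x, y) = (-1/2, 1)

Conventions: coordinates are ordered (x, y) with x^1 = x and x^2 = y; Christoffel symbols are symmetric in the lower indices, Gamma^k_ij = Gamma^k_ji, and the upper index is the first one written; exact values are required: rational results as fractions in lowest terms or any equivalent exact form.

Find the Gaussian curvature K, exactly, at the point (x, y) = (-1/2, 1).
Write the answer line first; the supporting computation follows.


Answer: K = 6768/9409

E = 193/144, F = -7/144, G = 145/144, EG - F^2 = 97/72 at the point
E_x = -7/4, E_y = -35/36, F_x = -13/36, F_y = -17/24, G_x = 5/36, G_y = 2/9
E_yy = 9/2, F_xy = 47/12, G_xx = 13/18
Compute both Brioschi determinants and normalise by (EG - F^2)^2.
M1 = [[-E_yy/2 + F_xy - G_xx/2, E_x/2, F_x - E_y/2], [F_y - G_x/2, E, F], [G_y/2, F, G]] = [[47/36, -7/8, 1/8], [-7/9, 193/144, -7/144], [1/9, -7/144, 145/144]]; det M1 = 2759/2592
M2 = [[0, E_y/2, G_x/2], [E_y/2, E, F], [G_x/2, F, G]] = [[0, -35/72, 5/72], [-35/72, 193/144, -7/144], [5/72, -7/144, 145/144]]; det M2 = -625/2592
det M1 - det M2 = 47/36; K = 47/36 / (97/72)^2 = 6768/9409


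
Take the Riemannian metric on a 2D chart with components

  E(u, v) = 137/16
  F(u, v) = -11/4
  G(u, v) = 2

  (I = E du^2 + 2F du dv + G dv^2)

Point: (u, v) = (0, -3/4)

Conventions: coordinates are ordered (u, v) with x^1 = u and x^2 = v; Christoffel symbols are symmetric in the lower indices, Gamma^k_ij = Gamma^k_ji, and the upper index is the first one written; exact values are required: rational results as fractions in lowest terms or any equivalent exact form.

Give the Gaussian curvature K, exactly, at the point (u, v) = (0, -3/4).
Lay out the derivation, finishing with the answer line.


E = 137/16, F = -11/4, G = 2, EG - F^2 = 153/16 at the point
E_u = 0, E_v = 0, F_u = 0, F_v = 0, G_u = 0, G_v = 0
E_vv = 0, F_uv = 0, G_uu = 0
K follows from Brioschi's formula, (det M1 - det M2)/(EG - F^2)^2.
M1 = [[-E_vv/2 + F_uv - G_uu/2, E_u/2, F_u - E_v/2], [F_v - G_u/2, E, F], [G_v/2, F, G]] = [[0, 0, 0], [0, 137/16, -11/4], [0, -11/4, 2]]; det M1 = 0
M2 = [[0, E_v/2, G_u/2], [E_v/2, E, F], [G_u/2, F, G]] = [[0, 0, 0], [0, 137/16, -11/4], [0, -11/4, 2]]; det M2 = 0
det M1 - det M2 = 0; K = 0 / (153/16)^2 = 0

Answer: K = 0
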